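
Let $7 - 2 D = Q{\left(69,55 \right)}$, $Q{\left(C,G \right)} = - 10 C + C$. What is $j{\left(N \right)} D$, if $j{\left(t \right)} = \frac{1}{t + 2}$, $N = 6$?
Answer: $\frac{157}{4} \approx 39.25$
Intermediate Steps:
$Q{\left(C,G \right)} = - 9 C$
$j{\left(t \right)} = \frac{1}{2 + t}$
$D = 314$ ($D = \frac{7}{2} - \frac{\left(-9\right) 69}{2} = \frac{7}{2} - - \frac{621}{2} = \frac{7}{2} + \frac{621}{2} = 314$)
$j{\left(N \right)} D = \frac{1}{2 + 6} \cdot 314 = \frac{1}{8} \cdot 314 = \frac{157}{4}$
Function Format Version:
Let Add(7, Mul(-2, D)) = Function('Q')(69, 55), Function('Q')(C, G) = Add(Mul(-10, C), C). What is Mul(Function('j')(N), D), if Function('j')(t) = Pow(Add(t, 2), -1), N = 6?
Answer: Rational(157, 4) ≈ 39.250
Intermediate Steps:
Function('Q')(C, G) = Mul(-9, C)
Function('j')(t) = Pow(Add(2, t), -1)
D = 314 (D = Add(Rational(7, 2), Mul(Rational(-1, 2), Mul(-9, 69))) = Add(Rational(7, 2), Mul(Rational(-1, 2), -621)) = Add(Rational(7, 2), Rational(621, 2)) = 314)
Mul(Function('j')(N), D) = Mul(Pow(Add(2, 6), -1), 314) = Mul(Pow(8, -1), 314) = Mul(Rational(1, 8), 314) = Rational(157, 4)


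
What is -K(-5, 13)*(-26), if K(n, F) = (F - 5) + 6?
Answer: 364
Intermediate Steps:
K(n, F) = 1 + F (K(n, F) = (-5 + F) + 6 = 1 + F)
-K(-5, 13)*(-26) = -(1 + 13)*(-26) = -14*(-26) = -1*(-364) = 364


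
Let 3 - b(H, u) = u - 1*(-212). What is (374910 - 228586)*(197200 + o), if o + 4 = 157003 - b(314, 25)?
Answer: 51862054292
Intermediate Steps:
b(H, u) = -209 - u (b(H, u) = 3 - (u - 1*(-212)) = 3 - (u + 212) = 3 - (212 + u) = 3 + (-212 - u) = -209 - u)
o = 157233 (o = -4 + (157003 - (-209 - 1*25)) = -4 + (157003 - (-209 - 25)) = -4 + (157003 - 1*(-234)) = -4 + (157003 + 234) = -4 + 157237 = 157233)
(374910 - 228586)*(197200 + o) = (374910 - 228586)*(197200 + 157233) = 146324*354433 = 51862054292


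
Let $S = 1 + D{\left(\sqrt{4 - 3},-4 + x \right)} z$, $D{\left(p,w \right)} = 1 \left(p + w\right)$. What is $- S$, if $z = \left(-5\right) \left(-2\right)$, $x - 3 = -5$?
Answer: $49$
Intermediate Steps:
$x = -2$ ($x = 3 - 5 = -2$)
$z = 10$
$D{\left(p,w \right)} = p + w$
$S = -49$ ($S = 1 + \left(\sqrt{4 - 3} - 6\right) 10 = 1 + \left(\sqrt{1} - 6\right) 10 = 1 + \left(1 - 6\right) 10 = 1 - 50 = -49$)
$- S = \left(-1\right) \left(-49\right) = 49$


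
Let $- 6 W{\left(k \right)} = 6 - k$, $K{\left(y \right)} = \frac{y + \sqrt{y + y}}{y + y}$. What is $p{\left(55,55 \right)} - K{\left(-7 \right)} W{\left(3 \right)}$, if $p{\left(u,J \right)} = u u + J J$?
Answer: $\frac{24201}{4} - \frac{i \sqrt{14}}{28} \approx 6050.3 - 0.13363 i$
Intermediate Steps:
$p{\left(u,J \right)} = J^{2} + u^{2}$ ($p{\left(u,J \right)} = u^{2} + J^{2} = J^{2} + u^{2}$)
$K{\left(y \right)} = \frac{y + \sqrt{2} \sqrt{y}}{2 y}$ ($K{\left(y \right)} = \frac{y + \sqrt{2 y}}{2 y} = \left(y + \sqrt{2} \sqrt{y}\right) \frac{1}{2 y} = \frac{y + \sqrt{2} \sqrt{y}}{2 y}$)
$W{\left(k \right)} = -1 + \frac{k}{6}$ ($W{\left(k \right)} = - \frac{6 - k}{6} = -1 + \frac{k}{6}$)
$p{\left(55,55 \right)} - K{\left(-7 \right)} W{\left(3 \right)} = \left(55^{2} + 55^{2}\right) - \left(\frac{1}{2} + \frac{\sqrt{2}}{2 i \sqrt{7}}\right) \left(-1 + \frac{1}{6} \cdot 3\right) = \left(3025 + 3025\right) - \left(\frac{1}{2} + \frac{\sqrt{2} \left(- \frac{i \sqrt{7}}{7}\right)}{2}\right) \left(-1 + \frac{1}{2}\right) = 6050 - \left(\frac{1}{2} - \frac{i \sqrt{14}}{14}\right) \left(- \frac{1}{2}\right) = 6050 - \left(- \frac{1}{4} + \frac{i \sqrt{14}}{28}\right) = 6050 + \left(\frac{1}{4} - \frac{i \sqrt{14}}{28}\right) = \frac{24201}{4} - \frac{i \sqrt{14}}{28}$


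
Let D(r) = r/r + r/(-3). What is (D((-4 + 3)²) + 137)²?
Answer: 170569/9 ≈ 18952.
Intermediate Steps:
D(r) = 1 - r/3 (D(r) = 1 + r*(-⅓) = 1 - r/3)
(D((-4 + 3)²) + 137)² = ((1 - (-4 + 3)²/3) + 137)² = ((1 - ⅓*(-1)²) + 137)² = ((1 - ⅓*1) + 137)² = ((1 - ⅓) + 137)² = (⅔ + 137)² = (413/3)² = 170569/9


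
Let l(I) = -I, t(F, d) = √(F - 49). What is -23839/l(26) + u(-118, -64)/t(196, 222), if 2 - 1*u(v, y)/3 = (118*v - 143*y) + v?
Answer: 23839/26 + 4892*√3/7 ≈ 2127.3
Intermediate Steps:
u(v, y) = 6 - 357*v + 429*y (u(v, y) = 6 - 3*((118*v - 143*y) + v) = 6 - 3*((-143*y + 118*v) + v) = 6 - 3*(-143*y + 119*v) = 6 + (-357*v + 429*y) = 6 - 357*v + 429*y)
t(F, d) = √(-49 + F)
-23839/l(26) + u(-118, -64)/t(196, 222) = -23839/((-1*26)) + (6 - 357*(-118) + 429*(-64))/(√(-49 + 196)) = -23839/(-26) + (6 + 42126 - 27456)/(√147) = -23839*(-1/26) + 14676/((7*√3)) = 23839/26 + 14676*(√3/21) = 23839/26 + 4892*√3/7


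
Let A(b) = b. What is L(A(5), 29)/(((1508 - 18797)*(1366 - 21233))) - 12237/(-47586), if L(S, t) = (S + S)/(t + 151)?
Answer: 6304757478112/24517299106377 ≈ 0.25716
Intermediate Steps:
L(S, t) = 2*S/(151 + t) (L(S, t) = (2*S)/(151 + t) = 2*S/(151 + t))
L(A(5), 29)/(((1508 - 18797)*(1366 - 21233))) - 12237/(-47586) = (2*5/(151 + 29))/(((1508 - 18797)*(1366 - 21233))) - 12237/(-47586) = (2*5/180)/((-17289*(-19867))) - 12237*(-1/47586) = (2*5*(1/180))/343480563 + 4079/15862 = (1/18)*(1/343480563) + 4079/15862 = 1/6182650134 + 4079/15862 = 6304757478112/24517299106377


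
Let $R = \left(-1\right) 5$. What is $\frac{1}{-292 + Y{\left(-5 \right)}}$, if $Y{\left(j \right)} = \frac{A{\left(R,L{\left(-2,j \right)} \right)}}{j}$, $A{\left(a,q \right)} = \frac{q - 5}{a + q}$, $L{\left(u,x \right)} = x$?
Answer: $- \frac{5}{1461} \approx -0.0034223$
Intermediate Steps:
$R = -5$
$A{\left(a,q \right)} = \frac{-5 + q}{a + q}$
$Y{\left(j \right)} = \frac{1}{j}$ ($Y{\left(j \right)} = \frac{\frac{1}{-5 + j} \left(-5 + j\right)}{j} = 1 \frac{1}{j} = \frac{1}{j}$)
$\frac{1}{-292 + Y{\left(-5 \right)}} = \frac{1}{-292 + \frac{1}{-5}} = \frac{1}{-292 - \frac{1}{5}} = \frac{1}{- \frac{1461}{5}} = - \frac{5}{1461}$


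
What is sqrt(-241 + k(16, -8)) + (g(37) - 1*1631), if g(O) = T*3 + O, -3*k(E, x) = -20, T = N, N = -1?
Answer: -1597 + I*sqrt(2109)/3 ≈ -1597.0 + 15.308*I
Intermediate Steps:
T = -1
k(E, x) = 20/3 (k(E, x) = -1/3*(-20) = 20/3)
g(O) = -3 + O (g(O) = -1*3 + O = -3 + O)
sqrt(-241 + k(16, -8)) + (g(37) - 1*1631) = sqrt(-241 + 20/3) + ((-3 + 37) - 1*1631) = sqrt(-703/3) + (34 - 1631) = I*sqrt(2109)/3 - 1597 = -1597 + I*sqrt(2109)/3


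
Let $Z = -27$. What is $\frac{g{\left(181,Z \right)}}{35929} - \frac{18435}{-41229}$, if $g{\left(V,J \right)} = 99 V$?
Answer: $\frac{467044522}{493772247} \approx 0.94587$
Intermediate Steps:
$\frac{g{\left(181,Z \right)}}{35929} - \frac{18435}{-41229} = \frac{99 \cdot 181}{35929} - \frac{18435}{-41229} = 17919 \cdot \frac{1}{35929} - - \frac{6145}{13743} = \frac{17919}{35929} + \frac{6145}{13743} = \frac{467044522}{493772247}$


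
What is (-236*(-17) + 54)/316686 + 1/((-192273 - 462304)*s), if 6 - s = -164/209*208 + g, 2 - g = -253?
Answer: 2169012747616/168936305518029 ≈ 0.012839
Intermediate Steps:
g = 255 (g = 2 - 1*(-253) = 2 + 253 = 255)
s = -17929/209 (s = 6 - (-164/209*208 + 255) = 6 - (-34112/209 + 255) = 6 - 1*19183/209 = 6 - 19183/209 = -17929/209 ≈ -85.785)
(-236*(-17) + 54)/316686 + 1/((-192273 - 462304)*s) = (-236*(-17) + 54)/316686 + 1/((-192273 - 462304)*(-17929/209)) = (4012 + 54)*(1/316686) - 209/17929/(-654577) = 4066*(1/316686) - 1/654577*(-209/17929) = 2033/158343 + 19/1066901003 = 2169012747616/168936305518029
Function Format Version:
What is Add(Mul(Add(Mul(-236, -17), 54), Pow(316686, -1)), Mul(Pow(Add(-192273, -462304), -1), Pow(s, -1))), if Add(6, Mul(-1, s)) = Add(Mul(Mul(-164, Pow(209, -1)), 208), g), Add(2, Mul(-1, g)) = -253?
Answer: Rational(2169012747616, 168936305518029) ≈ 0.012839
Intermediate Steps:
g = 255 (g = Add(2, Mul(-1, -253)) = Add(2, 253) = 255)
s = Rational(-17929, 209) (s = Add(6, Mul(-1, Add(Mul(Mul(-164, Pow(209, -1)), 208), 255))) = Add(6, Mul(-1, Add(Mul(Mul(-164, Rational(1, 209)), 208), 255))) = Add(6, Mul(-1, Add(Mul(Rational(-164, 209), 208), 255))) = Add(6, Mul(-1, Add(Rational(-34112, 209), 255))) = Add(6, Mul(-1, Rational(19183, 209))) = Add(6, Rational(-19183, 209)) = Rational(-17929, 209) ≈ -85.785)
Add(Mul(Add(Mul(-236, -17), 54), Pow(316686, -1)), Mul(Pow(Add(-192273, -462304), -1), Pow(s, -1))) = Add(Mul(Add(Mul(-236, -17), 54), Pow(316686, -1)), Mul(Pow(Add(-192273, -462304), -1), Pow(Rational(-17929, 209), -1))) = Add(Mul(Add(4012, 54), Rational(1, 316686)), Mul(Pow(-654577, -1), Rational(-209, 17929))) = Add(Mul(4066, Rational(1, 316686)), Mul(Rational(-1, 654577), Rational(-209, 17929))) = Add(Rational(2033, 158343), Rational(19, 1066901003)) = Rational(2169012747616, 168936305518029)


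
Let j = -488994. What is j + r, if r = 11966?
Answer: -477028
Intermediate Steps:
j + r = -488994 + 11966 = -477028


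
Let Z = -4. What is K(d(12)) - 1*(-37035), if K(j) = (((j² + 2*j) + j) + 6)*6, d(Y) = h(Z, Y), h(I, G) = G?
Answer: 38151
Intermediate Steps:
d(Y) = Y
K(j) = 36 + 6*j² + 18*j (K(j) = ((j² + 3*j) + 6)*6 = (6 + j² + 3*j)*6 = 36 + 6*j² + 18*j)
K(d(12)) - 1*(-37035) = (36 + 6*12² + 18*12) - 1*(-37035) = (36 + 6*144 + 216) + 37035 = (36 + 864 + 216) + 37035 = 1116 + 37035 = 38151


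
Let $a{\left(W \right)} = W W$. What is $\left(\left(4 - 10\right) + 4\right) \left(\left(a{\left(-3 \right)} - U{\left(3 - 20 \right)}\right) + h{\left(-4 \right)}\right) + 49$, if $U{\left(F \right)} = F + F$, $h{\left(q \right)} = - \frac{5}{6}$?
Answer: $- \frac{106}{3} \approx -35.333$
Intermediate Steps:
$h{\left(q \right)} = - \frac{5}{6}$ ($h{\left(q \right)} = \left(-5\right) \frac{1}{6} = - \frac{5}{6}$)
$a{\left(W \right)} = W^{2}$
$U{\left(F \right)} = 2 F$
$\left(\left(4 - 10\right) + 4\right) \left(\left(a{\left(-3 \right)} - U{\left(3 - 20 \right)}\right) + h{\left(-4 \right)}\right) + 49 = \left(\left(4 - 10\right) + 4\right) \left(\left(\left(-3\right)^{2} - 2 \left(3 - 20\right)\right) - \frac{5}{6}\right) + 49 = \left(-6 + 4\right) \left(\left(9 - 2 \left(3 - 20\right)\right) - \frac{5}{6}\right) + 49 = - 2 \left(\left(9 - 2 \left(-17\right)\right) - \frac{5}{6}\right) + 49 = - 2 \left(\left(9 - -34\right) - \frac{5}{6}\right) + 49 = - 2 \left(\left(9 + 34\right) - \frac{5}{6}\right) + 49 = - 2 \left(43 - \frac{5}{6}\right) + 49 = \left(-2\right) \frac{253}{6} + 49 = - \frac{253}{3} + 49 = - \frac{106}{3}$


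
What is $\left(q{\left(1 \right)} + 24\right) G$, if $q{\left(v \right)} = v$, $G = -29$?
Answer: $-725$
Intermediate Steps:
$\left(q{\left(1 \right)} + 24\right) G = \left(1 + 24\right) \left(-29\right) = 25 \left(-29\right) = -725$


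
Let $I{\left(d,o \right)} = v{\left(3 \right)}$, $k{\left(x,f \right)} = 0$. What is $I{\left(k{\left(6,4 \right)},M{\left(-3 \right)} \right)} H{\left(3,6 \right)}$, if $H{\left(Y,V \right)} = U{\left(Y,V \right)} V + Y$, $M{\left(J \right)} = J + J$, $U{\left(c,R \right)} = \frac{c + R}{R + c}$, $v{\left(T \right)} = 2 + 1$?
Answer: $27$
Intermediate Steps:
$v{\left(T \right)} = 3$
$U{\left(c,R \right)} = 1$ ($U{\left(c,R \right)} = \frac{R + c}{R + c} = 1$)
$M{\left(J \right)} = 2 J$
$I{\left(d,o \right)} = 3$
$H{\left(Y,V \right)} = V + Y$ ($H{\left(Y,V \right)} = 1 V + Y = V + Y$)
$I{\left(k{\left(6,4 \right)},M{\left(-3 \right)} \right)} H{\left(3,6 \right)} = 3 \left(6 + 3\right) = 3 \cdot 9 = 27$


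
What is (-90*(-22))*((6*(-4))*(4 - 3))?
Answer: -47520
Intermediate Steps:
(-90*(-22))*((6*(-4))*(4 - 3)) = 1980*(-24*1) = 1980*(-24) = -47520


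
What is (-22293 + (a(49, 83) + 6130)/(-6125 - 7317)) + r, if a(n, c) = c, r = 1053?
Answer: -285514293/13442 ≈ -21240.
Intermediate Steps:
(-22293 + (a(49, 83) + 6130)/(-6125 - 7317)) + r = (-22293 + (83 + 6130)/(-6125 - 7317)) + 1053 = (-22293 + 6213/(-13442)) + 1053 = (-22293 + 6213*(-1/13442)) + 1053 = (-22293 - 6213/13442) + 1053 = -299668719/13442 + 1053 = -285514293/13442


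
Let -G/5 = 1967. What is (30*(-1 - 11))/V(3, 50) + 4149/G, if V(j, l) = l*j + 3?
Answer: -463933/167195 ≈ -2.7748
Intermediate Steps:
G = -9835 (G = -5*1967 = -9835)
V(j, l) = 3 + j*l (V(j, l) = j*l + 3 = 3 + j*l)
(30*(-1 - 11))/V(3, 50) + 4149/G = (30*(-1 - 11))/(3 + 3*50) + 4149/(-9835) = (30*(-12))/(3 + 150) + 4149*(-1/9835) = -360/153 - 4149/9835 = -360*1/153 - 4149/9835 = -40/17 - 4149/9835 = -463933/167195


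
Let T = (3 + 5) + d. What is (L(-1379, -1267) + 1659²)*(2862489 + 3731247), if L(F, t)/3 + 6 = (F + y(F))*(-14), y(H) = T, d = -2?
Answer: 18527930004744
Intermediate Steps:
T = 6 (T = (3 + 5) - 2 = 8 - 2 = 6)
y(H) = 6
L(F, t) = -270 - 42*F (L(F, t) = -18 + 3*((F + 6)*(-14)) = -18 + 3*((6 + F)*(-14)) = -18 + 3*(-84 - 14*F) = -18 + (-252 - 42*F) = -270 - 42*F)
(L(-1379, -1267) + 1659²)*(2862489 + 3731247) = ((-270 - 42*(-1379)) + 1659²)*(2862489 + 3731247) = ((-270 + 57918) + 2752281)*6593736 = (57648 + 2752281)*6593736 = 2809929*6593736 = 18527930004744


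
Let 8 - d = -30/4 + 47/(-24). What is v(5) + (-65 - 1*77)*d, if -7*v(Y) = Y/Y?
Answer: -208255/84 ≈ -2479.2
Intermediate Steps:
v(Y) = -⅐ (v(Y) = -Y/(7*Y) = -⅐*1 = -⅐)
d = 419/24 (d = 8 - (-30/4 + 47/(-24)) = 8 - (-30*¼ + 47*(-1/24)) = 8 - (-15/2 - 47/24) = 8 - 1*(-227/24) = 8 + 227/24 = 419/24 ≈ 17.458)
v(5) + (-65 - 1*77)*d = -⅐ + (-65 - 1*77)*(419/24) = -⅐ + (-65 - 77)*(419/24) = -⅐ - 142*419/24 = -⅐ - 29749/12 = -208255/84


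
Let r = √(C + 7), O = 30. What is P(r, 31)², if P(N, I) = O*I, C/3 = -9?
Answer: 864900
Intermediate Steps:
C = -27 (C = 3*(-9) = -27)
r = 2*I*√5 (r = √(-27 + 7) = √(-20) = 2*I*√5 ≈ 4.4721*I)
P(N, I) = 30*I
P(r, 31)² = (30*31)² = 930² = 864900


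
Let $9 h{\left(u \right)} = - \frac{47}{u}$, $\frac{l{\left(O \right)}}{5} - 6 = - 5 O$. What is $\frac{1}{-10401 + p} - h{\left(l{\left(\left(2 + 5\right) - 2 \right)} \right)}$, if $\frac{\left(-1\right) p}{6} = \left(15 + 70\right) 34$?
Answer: $- \frac{434894}{7906185} \approx -0.055007$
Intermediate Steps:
$p = -17340$ ($p = - 6 \left(15 + 70\right) 34 = - 6 \cdot 85 \cdot 34 = \left(-6\right) 2890 = -17340$)
$l{\left(O \right)} = 30 - 25 O$ ($l{\left(O \right)} = 30 + 5 \left(- 5 O\right) = 30 - 25 O$)
$h{\left(u \right)} = - \frac{47}{9 u}$ ($h{\left(u \right)} = \frac{\left(-47\right) \frac{1}{u}}{9} = - \frac{47}{9 u}$)
$\frac{1}{-10401 + p} - h{\left(l{\left(\left(2 + 5\right) - 2 \right)} \right)} = \frac{1}{-10401 - 17340} - - \frac{47}{9 \left(30 - 25 \left(\left(2 + 5\right) - 2\right)\right)} = \frac{1}{-27741} - - \frac{47}{9 \left(30 - 25 \left(7 - 2\right)\right)} = - \frac{1}{27741} - - \frac{47}{9 \left(30 - 125\right)} = - \frac{1}{27741} - - \frac{47}{9 \left(-95\right)} = - \frac{1}{27741} - \left(- \frac{47}{9}\right) \left(- \frac{1}{95}\right) = - \frac{1}{27741} - \frac{47}{855} = - \frac{434894}{7906185}$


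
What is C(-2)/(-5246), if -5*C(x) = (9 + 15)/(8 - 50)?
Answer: -2/91805 ≈ -2.1785e-5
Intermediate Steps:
C(x) = 4/35 (C(x) = -(9 + 15)/(5*(8 - 50)) = -24/(5*(-42)) = -24*(-1)/(5*42) = -⅕*(-4/7) = 4/35)
C(-2)/(-5246) = (4/35)/(-5246) = (4/35)*(-1/5246) = -2/91805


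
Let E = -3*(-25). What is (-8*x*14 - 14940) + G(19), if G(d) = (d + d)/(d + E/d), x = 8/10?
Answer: -16380459/1090 ≈ -15028.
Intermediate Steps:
E = 75
x = ⅘ (x = 8*(⅒) = ⅘ ≈ 0.80000)
G(d) = 2*d/(d + 75/d) (G(d) = (d + d)/(d + 75/d) = (2*d)/(d + 75/d) = 2*d/(d + 75/d))
(-8*x*14 - 14940) + G(19) = (-8*⅘*14 - 14940) + 2*19²/(75 + 19²) = (-32/5*14 - 14940) + 2*361/(75 + 361) = (-448/5 - 14940) + 2*361/436 = -75148/5 + 2*361*(1/436) = -75148/5 + 361/218 = -16380459/1090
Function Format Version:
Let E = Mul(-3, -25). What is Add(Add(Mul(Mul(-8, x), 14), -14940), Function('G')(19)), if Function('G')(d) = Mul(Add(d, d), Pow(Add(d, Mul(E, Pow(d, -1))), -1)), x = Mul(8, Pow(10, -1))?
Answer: Rational(-16380459, 1090) ≈ -15028.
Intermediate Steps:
E = 75
x = Rational(4, 5) (x = Mul(8, Rational(1, 10)) = Rational(4, 5) ≈ 0.80000)
Function('G')(d) = Mul(2, d, Pow(Add(d, Mul(75, Pow(d, -1))), -1)) (Function('G')(d) = Mul(Add(d, d), Pow(Add(d, Mul(75, Pow(d, -1))), -1)) = Mul(Mul(2, d), Pow(Add(d, Mul(75, Pow(d, -1))), -1)) = Mul(2, d, Pow(Add(d, Mul(75, Pow(d, -1))), -1)))
Add(Add(Mul(Mul(-8, x), 14), -14940), Function('G')(19)) = Add(Add(Mul(Mul(-8, Rational(4, 5)), 14), -14940), Mul(2, Pow(19, 2), Pow(Add(75, Pow(19, 2)), -1))) = Add(Add(Mul(Rational(-32, 5), 14), -14940), Mul(2, 361, Pow(Add(75, 361), -1))) = Add(Add(Rational(-448, 5), -14940), Mul(2, 361, Pow(436, -1))) = Add(Rational(-75148, 5), Mul(2, 361, Rational(1, 436))) = Add(Rational(-75148, 5), Rational(361, 218)) = Rational(-16380459, 1090)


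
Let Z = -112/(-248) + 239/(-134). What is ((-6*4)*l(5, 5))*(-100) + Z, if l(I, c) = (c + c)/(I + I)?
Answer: 9964067/4154 ≈ 2398.7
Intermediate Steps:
l(I, c) = c/I (l(I, c) = (2*c)/((2*I)) = (2*c)*(1/(2*I)) = c/I)
Z = -5533/4154 (Z = -112*(-1/248) + 239*(-1/134) = 14/31 - 239/134 = -5533/4154 ≈ -1.3320)
((-6*4)*l(5, 5))*(-100) + Z = ((-6*4)*(5/5))*(-100) - 5533/4154 = -120/5*(-100) - 5533/4154 = -24*1*(-100) - 5533/4154 = -24*(-100) - 5533/4154 = 2400 - 5533/4154 = 9964067/4154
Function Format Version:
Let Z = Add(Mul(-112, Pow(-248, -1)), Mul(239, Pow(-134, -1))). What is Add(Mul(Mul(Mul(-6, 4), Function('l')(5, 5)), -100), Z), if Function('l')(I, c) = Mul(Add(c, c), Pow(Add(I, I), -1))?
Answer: Rational(9964067, 4154) ≈ 2398.7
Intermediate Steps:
Function('l')(I, c) = Mul(c, Pow(I, -1)) (Function('l')(I, c) = Mul(Mul(2, c), Pow(Mul(2, I), -1)) = Mul(Mul(2, c), Mul(Rational(1, 2), Pow(I, -1))) = Mul(c, Pow(I, -1)))
Z = Rational(-5533, 4154) (Z = Add(Mul(-112, Rational(-1, 248)), Mul(239, Rational(-1, 134))) = Add(Rational(14, 31), Rational(-239, 134)) = Rational(-5533, 4154) ≈ -1.3320)
Add(Mul(Mul(Mul(-6, 4), Function('l')(5, 5)), -100), Z) = Add(Mul(Mul(Mul(-6, 4), Mul(5, Pow(5, -1))), -100), Rational(-5533, 4154)) = Add(Mul(Mul(-24, Mul(5, Rational(1, 5))), -100), Rational(-5533, 4154)) = Add(Mul(Mul(-24, 1), -100), Rational(-5533, 4154)) = Add(Mul(-24, -100), Rational(-5533, 4154)) = Add(2400, Rational(-5533, 4154)) = Rational(9964067, 4154)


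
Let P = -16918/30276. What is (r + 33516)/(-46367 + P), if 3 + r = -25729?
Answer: -117834192/701912105 ≈ -0.16788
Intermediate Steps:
r = -25732 (r = -3 - 25729 = -25732)
P = -8459/15138 (P = -16918*1/30276 = -8459/15138 ≈ -0.55879)
(r + 33516)/(-46367 + P) = (-25732 + 33516)/(-46367 - 8459/15138) = 7784/(-701912105/15138) = 7784*(-15138/701912105) = -117834192/701912105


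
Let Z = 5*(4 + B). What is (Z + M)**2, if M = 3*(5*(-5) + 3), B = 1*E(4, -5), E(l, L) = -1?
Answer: 2601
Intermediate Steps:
B = -1 (B = 1*(-1) = -1)
Z = 15 (Z = 5*(4 - 1) = 5*3 = 15)
M = -66 (M = 3*(-25 + 3) = 3*(-22) = -66)
(Z + M)**2 = (15 - 66)**2 = (-51)**2 = 2601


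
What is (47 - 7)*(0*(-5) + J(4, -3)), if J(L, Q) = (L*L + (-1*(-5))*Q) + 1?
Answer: 80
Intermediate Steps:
J(L, Q) = 1 + L² + 5*Q (J(L, Q) = (L² + 5*Q) + 1 = 1 + L² + 5*Q)
(47 - 7)*(0*(-5) + J(4, -3)) = (47 - 7)*(0*(-5) + (1 + 4² + 5*(-3))) = 40*(0 + (1 + 16 - 15)) = 40*(0 + 2) = 40*2 = 80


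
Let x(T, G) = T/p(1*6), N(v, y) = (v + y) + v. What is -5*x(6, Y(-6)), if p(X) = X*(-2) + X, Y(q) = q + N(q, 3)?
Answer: 5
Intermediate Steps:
N(v, y) = y + 2*v
Y(q) = 3 + 3*q (Y(q) = q + (3 + 2*q) = 3 + 3*q)
p(X) = -X (p(X) = -2*X + X = -X)
x(T, G) = -T/6 (x(T, G) = T/((-6)) = T/((-1*6)) = T/(-6) = T*(-1/6) = -T/6)
-5*x(6, Y(-6)) = -(-5)*6/6 = -5*(-1) = 5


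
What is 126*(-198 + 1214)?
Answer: 128016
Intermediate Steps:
126*(-198 + 1214) = 126*1016 = 128016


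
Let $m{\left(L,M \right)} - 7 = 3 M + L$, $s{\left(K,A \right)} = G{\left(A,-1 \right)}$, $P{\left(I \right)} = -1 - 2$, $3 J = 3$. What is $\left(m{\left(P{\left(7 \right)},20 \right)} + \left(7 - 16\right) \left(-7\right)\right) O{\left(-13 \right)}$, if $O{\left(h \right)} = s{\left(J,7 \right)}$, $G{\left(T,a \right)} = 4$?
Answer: $508$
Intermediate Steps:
$J = 1$ ($J = \frac{1}{3} \cdot 3 = 1$)
$P{\left(I \right)} = -3$
$s{\left(K,A \right)} = 4$
$m{\left(L,M \right)} = 7 + L + 3 M$ ($m{\left(L,M \right)} = 7 + \left(3 M + L\right) = 7 + \left(L + 3 M\right) = 7 + L + 3 M$)
$O{\left(h \right)} = 4$
$\left(m{\left(P{\left(7 \right)},20 \right)} + \left(7 - 16\right) \left(-7\right)\right) O{\left(-13 \right)} = \left(\left(7 - 3 + 3 \cdot 20\right) + \left(7 - 16\right) \left(-7\right)\right) 4 = \left(\left(7 - 3 + 60\right) - -63\right) 4 = \left(64 + 63\right) 4 = 127 \cdot 4 = 508$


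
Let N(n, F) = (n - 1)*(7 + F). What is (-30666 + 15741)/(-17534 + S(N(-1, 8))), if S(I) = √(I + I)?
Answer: 130847475/153720608 + 14925*I*√15/153720608 ≈ 0.8512 + 0.00037603*I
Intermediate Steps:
N(n, F) = (-1 + n)*(7 + F)
S(I) = √2*√I (S(I) = √(2*I) = √2*√I)
(-30666 + 15741)/(-17534 + S(N(-1, 8))) = (-30666 + 15741)/(-17534 + √2*√(-7 - 1*8 + 7*(-1) + 8*(-1))) = -14925/(-17534 + √2*√(-7 - 8 - 7 - 8)) = -14925/(-17534 + √2*√(-30)) = -14925/(-17534 + √2*(I*√30)) = -14925/(-17534 + 2*I*√15)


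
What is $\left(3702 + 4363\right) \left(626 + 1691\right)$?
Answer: $18686605$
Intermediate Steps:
$\left(3702 + 4363\right) \left(626 + 1691\right) = 8065 \cdot 2317 = 18686605$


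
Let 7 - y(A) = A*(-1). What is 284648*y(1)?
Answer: 2277184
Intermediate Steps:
y(A) = 7 + A (y(A) = 7 - A*(-1) = 7 - (-1)*A = 7 + A)
284648*y(1) = 284648*(7 + 1) = 284648*8 = 2277184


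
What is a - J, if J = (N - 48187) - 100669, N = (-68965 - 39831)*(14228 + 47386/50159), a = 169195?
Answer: 77664706895957/50159 ≈ 1.5484e+9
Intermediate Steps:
N = -77648753775848/50159 (N = -108796*(14228 + 47386*(1/50159)) = -108796*(14228 + 47386/50159) = -108796*713709638/50159 = -77648753775848/50159 ≈ -1.5481e+9)
J = -77656220243952/50159 (J = (-77648753775848/50159 - 48187) - 100669 = -77651170787581/50159 - 100669 = -77656220243952/50159 ≈ -1.5482e+9)
a - J = 169195 - 1*(-77656220243952/50159) = 169195 + 77656220243952/50159 = 77664706895957/50159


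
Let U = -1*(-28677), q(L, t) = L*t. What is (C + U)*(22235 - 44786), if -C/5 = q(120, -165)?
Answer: -2879244027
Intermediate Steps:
C = 99000 (C = -600*(-165) = -5*(-19800) = 99000)
U = 28677
(C + U)*(22235 - 44786) = (99000 + 28677)*(22235 - 44786) = 127677*(-22551) = -2879244027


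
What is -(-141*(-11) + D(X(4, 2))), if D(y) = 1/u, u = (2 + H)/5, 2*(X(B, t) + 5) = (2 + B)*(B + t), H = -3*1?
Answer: -1546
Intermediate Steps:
H = -3
X(B, t) = -5 + (2 + B)*(B + t)/2 (X(B, t) = -5 + ((2 + B)*(B + t))/2 = -5 + (2 + B)*(B + t)/2)
u = -⅕ (u = (2 - 3)/5 = -1*⅕ = -⅕ ≈ -0.20000)
D(y) = -5 (D(y) = 1/(-⅕) = -5)
-(-141*(-11) + D(X(4, 2))) = -(-141*(-11) - 5) = -(1551 - 5) = -1*1546 = -1546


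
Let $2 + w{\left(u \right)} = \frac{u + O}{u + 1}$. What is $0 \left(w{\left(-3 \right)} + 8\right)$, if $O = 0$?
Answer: $0$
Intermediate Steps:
$w{\left(u \right)} = -2 + \frac{u}{1 + u}$ ($w{\left(u \right)} = -2 + \frac{u + 0}{u + 1} = -2 + \frac{u}{1 + u}$)
$0 \left(w{\left(-3 \right)} + 8\right) = 0 \left(\frac{-2 - -3}{1 - 3} + 8\right) = 0 \left(\frac{-2 + 3}{-2} + 8\right) = 0 \left(\left(- \frac{1}{2}\right) 1 + 8\right) = 0 \left(- \frac{1}{2} + 8\right) = 0 \cdot \frac{15}{2} = 0$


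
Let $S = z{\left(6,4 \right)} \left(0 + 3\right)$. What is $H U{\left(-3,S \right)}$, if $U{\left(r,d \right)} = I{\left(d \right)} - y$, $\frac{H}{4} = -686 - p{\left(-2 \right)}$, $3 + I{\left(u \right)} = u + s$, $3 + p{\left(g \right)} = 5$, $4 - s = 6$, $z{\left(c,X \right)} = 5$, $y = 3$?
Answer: $-19264$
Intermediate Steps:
$s = -2$ ($s = 4 - 6 = -2$)
$p{\left(g \right)} = 2$ ($p{\left(g \right)} = -3 + 5 = 2$)
$I{\left(u \right)} = -5 + u$ ($I{\left(u \right)} = -3 + \left(u - 2\right) = -3 + \left(-2 + u\right) = -5 + u$)
$H = -2752$ ($H = 4 \left(-686 - 2\right) = 4 \left(-688\right) = -2752$)
$S = 15$ ($S = 5 \left(0 + 3\right) = 5 \cdot 3 = 15$)
$U{\left(r,d \right)} = -8 + d$ ($U{\left(r,d \right)} = \left(-5 + d\right) - 3 = -8 + d$)
$H U{\left(-3,S \right)} = - 2752 \left(-8 + 15\right) = \left(-2752\right) 7 = -19264$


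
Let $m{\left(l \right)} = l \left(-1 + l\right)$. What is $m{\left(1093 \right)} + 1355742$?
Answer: $2549298$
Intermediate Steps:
$m{\left(1093 \right)} + 1355742 = 1093 \left(-1 + 1093\right) + 1355742 = 1093 \cdot 1092 + 1355742 = 1193556 + 1355742 = 2549298$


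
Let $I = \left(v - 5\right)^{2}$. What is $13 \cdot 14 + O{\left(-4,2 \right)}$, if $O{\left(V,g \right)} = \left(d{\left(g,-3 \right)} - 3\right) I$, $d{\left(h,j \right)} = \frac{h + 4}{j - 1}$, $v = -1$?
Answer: $20$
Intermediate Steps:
$I = 36$ ($I = \left(-1 - 5\right)^{2} = \left(-6\right)^{2} = 36$)
$d{\left(h,j \right)} = \frac{4 + h}{-1 + j}$
$O{\left(V,g \right)} = -144 - 9 g$ ($O{\left(V,g \right)} = \left(\frac{4 + g}{-1 - 3} - 3\right) 36 = \left(\frac{4 + g}{-4} - 3\right) 36 = \left(- \frac{4 + g}{4} - 3\right) 36 = \left(\left(-1 - \frac{g}{4}\right) - 3\right) 36 = \left(-4 - \frac{g}{4}\right) 36 = -144 - 9 g$)
$13 \cdot 14 + O{\left(-4,2 \right)} = 13 \cdot 14 - 162 = 182 - 162 = 20$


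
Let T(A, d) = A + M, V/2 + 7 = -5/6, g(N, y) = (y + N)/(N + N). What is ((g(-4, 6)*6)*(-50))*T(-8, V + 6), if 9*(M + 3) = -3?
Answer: -850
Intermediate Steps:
M = -10/3 (M = -3 + (1/9)*(-3) = -3 - 1/3 = -10/3 ≈ -3.3333)
g(N, y) = (N + y)/(2*N) (g(N, y) = (N + y)/((2*N)) = (N + y)*(1/(2*N)) = (N + y)/(2*N))
V = -47/3 (V = -14 + 2*(-5/6) = -14 - 5/3 = -47/3 ≈ -15.667)
T(A, d) = -10/3 + A (T(A, d) = A - 10/3 = -10/3 + A)
((g(-4, 6)*6)*(-50))*T(-8, V + 6) = ((((1/2)*(-4 + 6)/(-4))*6)*(-50))*(-10/3 - 8) = ((((1/2)*(-1/4)*2)*6)*(-50))*(-34/3) = (-1/4*6*(-50))*(-34/3) = -3/2*(-50)*(-34/3) = 75*(-34/3) = -850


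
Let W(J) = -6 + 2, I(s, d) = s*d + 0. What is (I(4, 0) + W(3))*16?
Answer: -64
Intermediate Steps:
I(s, d) = d*s (I(s, d) = d*s + 0 = d*s)
W(J) = -4
(I(4, 0) + W(3))*16 = (0*4 - 4)*16 = (0 - 4)*16 = -4*16 = -64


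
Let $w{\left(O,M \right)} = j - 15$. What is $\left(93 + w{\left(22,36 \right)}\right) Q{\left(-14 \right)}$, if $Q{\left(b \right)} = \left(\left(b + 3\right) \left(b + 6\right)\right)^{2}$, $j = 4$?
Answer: $635008$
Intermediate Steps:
$Q{\left(b \right)} = \left(3 + b\right)^{2} \left(6 + b\right)^{2}$ ($Q{\left(b \right)} = \left(\left(3 + b\right) \left(6 + b\right)\right)^{2} = \left(3 + b\right)^{2} \left(6 + b\right)^{2}$)
$w{\left(O,M \right)} = -11$ ($w{\left(O,M \right)} = 4 - 15 = -11$)
$\left(93 + w{\left(22,36 \right)}\right) Q{\left(-14 \right)} = \left(93 - 11\right) \left(3 - 14\right)^{2} \left(6 - 14\right)^{2} = 82 \left(-11\right)^{2} \left(-8\right)^{2} = 82 \cdot 121 \cdot 64 = 82 \cdot 7744 = 635008$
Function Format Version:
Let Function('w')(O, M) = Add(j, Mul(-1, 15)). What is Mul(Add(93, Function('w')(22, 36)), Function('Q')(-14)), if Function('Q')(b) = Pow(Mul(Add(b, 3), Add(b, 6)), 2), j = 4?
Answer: 635008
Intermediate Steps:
Function('Q')(b) = Mul(Pow(Add(3, b), 2), Pow(Add(6, b), 2)) (Function('Q')(b) = Pow(Mul(Add(3, b), Add(6, b)), 2) = Mul(Pow(Add(3, b), 2), Pow(Add(6, b), 2)))
Function('w')(O, M) = -11 (Function('w')(O, M) = Add(4, Mul(-1, 15)) = Add(4, -15) = -11)
Mul(Add(93, Function('w')(22, 36)), Function('Q')(-14)) = Mul(Add(93, -11), Mul(Pow(Add(3, -14), 2), Pow(Add(6, -14), 2))) = Mul(82, Mul(Pow(-11, 2), Pow(-8, 2))) = Mul(82, Mul(121, 64)) = Mul(82, 7744) = 635008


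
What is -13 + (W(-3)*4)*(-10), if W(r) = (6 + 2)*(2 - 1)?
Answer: -333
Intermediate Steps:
W(r) = 8 (W(r) = 8*1 = 8)
-13 + (W(-3)*4)*(-10) = -13 + (8*4)*(-10) = -13 + 32*(-10) = -13 - 320 = -333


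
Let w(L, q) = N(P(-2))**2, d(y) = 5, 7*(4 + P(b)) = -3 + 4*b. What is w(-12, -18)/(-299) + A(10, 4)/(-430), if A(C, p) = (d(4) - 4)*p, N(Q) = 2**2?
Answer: -4038/64285 ≈ -0.062814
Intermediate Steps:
P(b) = -31/7 + 4*b/7 (P(b) = -4 + (-3 + 4*b)/7 = -4 + (-3/7 + 4*b/7) = -31/7 + 4*b/7)
N(Q) = 4
w(L, q) = 16 (w(L, q) = 4**2 = 16)
A(C, p) = p (A(C, p) = (5 - 4)*p = 1*p = p)
w(-12, -18)/(-299) + A(10, 4)/(-430) = 16/(-299) + 4/(-430) = 16*(-1/299) + 4*(-1/430) = -16/299 - 2/215 = -4038/64285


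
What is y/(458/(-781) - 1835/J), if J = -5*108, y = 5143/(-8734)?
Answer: -19718262/94153711 ≈ -0.20943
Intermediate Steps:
y = -5143/8734 (y = 5143*(-1/8734) = -5143/8734 ≈ -0.58885)
J = -540
y/(458/(-781) - 1835/J) = -5143/(8734*(458/(-781) - 1835/(-540))) = -5143/(8734*(458*(-1/781) - 1835*(-1/540))) = -5143/(8734*(-458/781 + 367/108)) = -5143/(8734*237163/84348) = -5143/8734*84348/237163 = -19718262/94153711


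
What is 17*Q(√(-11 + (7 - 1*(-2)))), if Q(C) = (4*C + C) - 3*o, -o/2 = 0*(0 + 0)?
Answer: 85*I*√2 ≈ 120.21*I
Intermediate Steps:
o = 0 (o = -0*(0 + 0) = -0*0 = -2*0 = 0)
Q(C) = 5*C (Q(C) = (4*C + C) - 3*0 = 5*C + 0 = 5*C)
17*Q(√(-11 + (7 - 1*(-2)))) = 17*(5*√(-11 + (7 - 1*(-2)))) = 17*(5*√(-11 + (7 + 2))) = 17*(5*√(-11 + 9)) = 17*(5*√(-2)) = 17*(5*(I*√2)) = 17*(5*I*√2) = 85*I*√2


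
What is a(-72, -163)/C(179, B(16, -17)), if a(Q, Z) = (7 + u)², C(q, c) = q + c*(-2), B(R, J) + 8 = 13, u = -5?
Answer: 4/169 ≈ 0.023669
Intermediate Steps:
B(R, J) = 5 (B(R, J) = -8 + 13 = 5)
C(q, c) = q - 2*c
a(Q, Z) = 4 (a(Q, Z) = (7 - 5)² = 2² = 4)
a(-72, -163)/C(179, B(16, -17)) = 4/(179 - 2*5) = 4/(179 - 10) = 4/169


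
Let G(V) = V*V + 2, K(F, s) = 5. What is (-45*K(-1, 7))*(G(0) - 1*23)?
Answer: 4725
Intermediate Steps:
G(V) = 2 + V² (G(V) = V² + 2 = 2 + V²)
(-45*K(-1, 7))*(G(0) - 1*23) = (-45*5)*((2 + 0²) - 1*23) = -225*((2 + 0) - 23) = -225*(2 - 23) = -225*(-21) = 4725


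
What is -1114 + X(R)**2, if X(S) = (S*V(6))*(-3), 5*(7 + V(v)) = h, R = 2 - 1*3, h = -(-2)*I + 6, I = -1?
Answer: -19201/25 ≈ -768.04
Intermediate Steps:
h = 4 (h = -(-2)*(-1) + 6 = -2*1 + 6 = -2 + 6 = 4)
R = -1 (R = 2 - 3 = -1)
V(v) = -31/5 (V(v) = -7 + (1/5)*4 = -7 + 4/5 = -31/5)
X(S) = 93*S/5 (X(S) = (S*(-31/5))*(-3) = -31*S/5*(-3) = 93*S/5)
-1114 + X(R)**2 = -1114 + ((93/5)*(-1))**2 = -1114 + (-93/5)**2 = -1114 + 8649/25 = -19201/25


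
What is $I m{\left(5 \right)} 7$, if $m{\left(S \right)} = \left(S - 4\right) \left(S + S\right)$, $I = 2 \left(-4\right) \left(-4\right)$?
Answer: $2240$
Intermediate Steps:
$I = 32$ ($I = \left(-8\right) \left(-4\right) = 32$)
$m{\left(S \right)} = 2 S \left(-4 + S\right)$ ($m{\left(S \right)} = \left(-4 + S\right) 2 S = 2 S \left(-4 + S\right)$)
$I m{\left(5 \right)} 7 = 32 \cdot 2 \cdot 5 \left(-4 + 5\right) 7 = 32 \cdot 2 \cdot 5 \cdot 1 \cdot 7 = 32 \cdot 10 \cdot 7 = 320 \cdot 7 = 2240$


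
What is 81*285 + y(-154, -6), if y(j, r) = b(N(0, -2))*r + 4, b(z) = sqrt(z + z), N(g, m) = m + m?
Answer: 23089 - 12*I*sqrt(2) ≈ 23089.0 - 16.971*I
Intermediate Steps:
N(g, m) = 2*m
b(z) = sqrt(2)*sqrt(z) (b(z) = sqrt(2*z) = sqrt(2)*sqrt(z))
y(j, r) = 4 + 2*I*r*sqrt(2) (y(j, r) = (sqrt(2)*sqrt(2*(-2)))*r + 4 = (sqrt(2)*sqrt(-4))*r + 4 = (sqrt(2)*(2*I))*r + 4 = (2*I*sqrt(2))*r + 4 = 2*I*r*sqrt(2) + 4 = 4 + 2*I*r*sqrt(2))
81*285 + y(-154, -6) = 81*285 + (4 + 2*I*(-6)*sqrt(2)) = 23085 + (4 - 12*I*sqrt(2)) = 23089 - 12*I*sqrt(2)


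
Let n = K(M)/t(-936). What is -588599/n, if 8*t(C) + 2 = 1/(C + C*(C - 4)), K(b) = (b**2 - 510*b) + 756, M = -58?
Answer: 1034643442393/236952518400 ≈ 4.3665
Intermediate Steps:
K(b) = 756 + b**2 - 510*b
t(C) = -1/4 + 1/(8*(C + C*(-4 + C))) (t(C) = -1/4 + 1/(8*(C + C*(C - 4))) = -1/4 + 1/(8*(C + C*(-4 + C))))
n = -236952518400/1757807 (n = (756 + (-58)**2 - 510*(-58))/(((1/8)*(1 - 2*(-936)**2 + 6*(-936))/(-936*(-3 - 936)))) = (756 + 3364 + 29580)/(((1/8)*(-1/936)*(1 - 2*876096 - 5616)/(-939))) = 33700/(((1/8)*(-1/936)*(-1/939)*(1 - 1752192 - 5616))) = 33700/(((1/8)*(-1/936)*(-1/939)*(-1757807))) = 33700/(-1757807/7031232) = 33700*(-7031232/1757807) = -236952518400/1757807 ≈ -1.3480e+5)
-588599/n = -588599/(-236952518400/1757807) = -588599*(-1757807/236952518400) = 1034643442393/236952518400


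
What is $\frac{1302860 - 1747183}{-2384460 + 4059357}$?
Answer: $- \frac{444323}{1674897} \approx -0.26528$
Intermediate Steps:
$\frac{1302860 - 1747183}{-2384460 + 4059357} = - \frac{444323}{1674897}$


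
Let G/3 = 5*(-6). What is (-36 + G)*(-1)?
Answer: 126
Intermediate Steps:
G = -90 (G = 3*(5*(-6)) = 3*(-30) = -90)
(-36 + G)*(-1) = (-36 - 90)*(-1) = -126*(-1) = 126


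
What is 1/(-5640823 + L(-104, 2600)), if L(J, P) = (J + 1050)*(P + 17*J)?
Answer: -1/4853751 ≈ -2.0603e-7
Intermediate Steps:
L(J, P) = (1050 + J)*(P + 17*J)
1/(-5640823 + L(-104, 2600)) = 1/(-5640823 + (17*(-104)² + 1050*2600 + 17850*(-104) - 104*2600)) = 1/(-5640823 + (17*10816 + 2730000 - 1856400 - 270400)) = 1/(-5640823 + (183872 + 2730000 - 1856400 - 270400)) = 1/(-5640823 + 787072) = 1/(-4853751) = -1/4853751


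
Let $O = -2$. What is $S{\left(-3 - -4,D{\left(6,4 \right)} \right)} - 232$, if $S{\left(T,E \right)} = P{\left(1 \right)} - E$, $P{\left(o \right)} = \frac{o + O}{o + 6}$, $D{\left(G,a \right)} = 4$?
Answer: $- \frac{1653}{7} \approx -236.14$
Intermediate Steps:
$P{\left(o \right)} = \frac{-2 + o}{6 + o}$ ($P{\left(o \right)} = \frac{o - 2}{o + 6} = \frac{-2 + o}{6 + o}$)
$S{\left(T,E \right)} = - \frac{1}{7} - E$ ($S{\left(T,E \right)} = \frac{-2 + 1}{6 + 1} - E = \frac{1}{7} \left(-1\right) - E = - \frac{1}{7} - E$)
$S{\left(-3 - -4,D{\left(6,4 \right)} \right)} - 232 = \left(- \frac{1}{7} - 4\right) - 232 = - \frac{29}{7} - 232 = - \frac{1653}{7}$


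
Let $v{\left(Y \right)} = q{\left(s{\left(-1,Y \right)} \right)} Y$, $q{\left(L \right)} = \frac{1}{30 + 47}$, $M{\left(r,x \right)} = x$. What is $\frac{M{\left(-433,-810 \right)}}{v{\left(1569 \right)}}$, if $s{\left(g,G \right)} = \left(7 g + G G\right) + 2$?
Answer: $- \frac{20790}{523} \approx -39.751$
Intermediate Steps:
$s{\left(g,G \right)} = 2 + G^{2} + 7 g$ ($s{\left(g,G \right)} = \left(7 g + G^{2}\right) + 2 = \left(G^{2} + 7 g\right) + 2 = 2 + G^{2} + 7 g$)
$q{\left(L \right)} = \frac{1}{77}$
$v{\left(Y \right)} = \frac{Y}{77}$
$\frac{M{\left(-433,-810 \right)}}{v{\left(1569 \right)}} = - \frac{810}{\frac{1}{77} \cdot 1569} = - \frac{810}{\frac{1569}{77}} = \left(-810\right) \frac{77}{1569} = - \frac{20790}{523}$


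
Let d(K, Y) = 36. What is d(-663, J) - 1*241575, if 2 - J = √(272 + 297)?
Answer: -241539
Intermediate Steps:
J = 2 - √569 (J = 2 - √(272 + 297) = 2 - √569 ≈ -21.854)
d(-663, J) - 1*241575 = 36 - 1*241575 = 36 - 241575 = -241539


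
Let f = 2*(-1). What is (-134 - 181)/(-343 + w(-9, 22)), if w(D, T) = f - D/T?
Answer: 330/361 ≈ 0.91413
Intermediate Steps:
f = -2
w(D, T) = -2 - D/T
(-134 - 181)/(-343 + w(-9, 22)) = (-134 - 181)/(-343 + (-2 - 1*(-9)/22)) = -315/(-343 + (-2 - 1*(-9)*1/22)) = -315/(-343 + (-2 + 9/22)) = -315/(-343 - 35/22) = -315/(-7581/22) = -315*(-22/7581) = 330/361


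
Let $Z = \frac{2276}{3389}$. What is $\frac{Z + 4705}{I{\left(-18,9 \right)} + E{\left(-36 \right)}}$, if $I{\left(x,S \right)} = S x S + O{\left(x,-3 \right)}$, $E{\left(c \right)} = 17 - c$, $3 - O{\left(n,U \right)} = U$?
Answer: $- \frac{15947521}{4741211} \approx -3.3636$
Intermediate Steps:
$O{\left(n,U \right)} = 3 - U$
$Z = \frac{2276}{3389}$ ($Z = 2276 \cdot \frac{1}{3389} = \frac{2276}{3389} \approx 0.67158$)
$I{\left(x,S \right)} = 6 + x S^{2}$ ($I{\left(x,S \right)} = S x S + \left(3 - -3\right) = x S^{2} + \left(3 + 3\right) = x S^{2} + 6 = 6 + x S^{2}$)
$\frac{Z + 4705}{I{\left(-18,9 \right)} + E{\left(-36 \right)}} = \frac{\frac{2276}{3389} + 4705}{\left(6 - 18 \cdot 9^{2}\right) + \left(17 - -36\right)} = \frac{15947521}{3389 \left(\left(6 - 1458\right) + \left(17 + 36\right)\right)} = \frac{15947521}{3389 \left(\left(6 - 1458\right) + 53\right)} = \frac{15947521}{3389 \left(-1452 + 53\right)} = \frac{15947521}{3389 \left(-1399\right)} = \frac{15947521}{3389} \left(- \frac{1}{1399}\right) = - \frac{15947521}{4741211}$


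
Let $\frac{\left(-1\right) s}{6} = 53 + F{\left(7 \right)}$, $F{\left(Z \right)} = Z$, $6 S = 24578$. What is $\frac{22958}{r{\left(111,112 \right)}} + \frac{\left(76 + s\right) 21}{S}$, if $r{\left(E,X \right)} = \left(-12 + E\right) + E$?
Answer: $\frac{139186771}{1290345} \approx 107.87$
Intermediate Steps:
$S = \frac{12289}{3}$ ($S = \frac{1}{6} \cdot 24578 = \frac{12289}{3} \approx 4096.3$)
$r{\left(E,X \right)} = -12 + 2 E$
$s = -360$ ($s = - 6 \left(53 + 7\right) = \left(-6\right) 60 = -360$)
$\frac{22958}{r{\left(111,112 \right)}} + \frac{\left(76 + s\right) 21}{S} = \frac{22958}{-12 + 2 \cdot 111} + \frac{\left(76 - 360\right) 21}{\frac{12289}{3}} = \frac{22958}{-12 + 222} + \left(-284\right) 21 \cdot \frac{3}{12289} = \frac{22958}{210} - \frac{17892}{12289} = 22958 \cdot \frac{1}{210} - \frac{17892}{12289} = \frac{11479}{105} - \frac{17892}{12289} = \frac{139186771}{1290345}$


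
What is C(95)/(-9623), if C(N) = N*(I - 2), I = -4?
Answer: 570/9623 ≈ 0.059233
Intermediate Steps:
C(N) = -6*N (C(N) = N*(-4 - 2) = N*(-6) = -6*N)
C(95)/(-9623) = -6*95/(-9623) = -570*(-1/9623) = 570/9623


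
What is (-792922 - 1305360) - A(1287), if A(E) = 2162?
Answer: -2100444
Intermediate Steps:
(-792922 - 1305360) - A(1287) = (-792922 - 1305360) - 1*2162 = -2098282 - 2162 = -2100444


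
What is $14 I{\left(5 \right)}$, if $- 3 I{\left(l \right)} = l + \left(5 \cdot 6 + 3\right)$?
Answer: $- \frac{532}{3} \approx -177.33$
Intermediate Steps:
$I{\left(l \right)} = -11 - \frac{l}{3}$ ($I{\left(l \right)} = - \frac{l + \left(5 \cdot 6 + 3\right)}{3} = - \frac{l + \left(30 + 3\right)}{3} = - \frac{l + 33}{3} = - \frac{33 + l}{3} = -11 - \frac{l}{3}$)
$14 I{\left(5 \right)} = 14 \left(-11 - \frac{5}{3}\right) = 14 \left(- \frac{38}{3}\right) = - \frac{532}{3}$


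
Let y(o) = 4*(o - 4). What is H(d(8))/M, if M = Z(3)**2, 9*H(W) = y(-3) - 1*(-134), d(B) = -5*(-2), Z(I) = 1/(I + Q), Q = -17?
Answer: 20776/9 ≈ 2308.4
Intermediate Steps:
Z(I) = 1/(-17 + I) (Z(I) = 1/(I - 17) = 1/(-17 + I))
d(B) = 10
y(o) = -16 + 4*o (y(o) = 4*(-4 + o) = -16 + 4*o)
H(W) = 106/9 (H(W) = ((-16 + 4*(-3)) - 1*(-134))/9 = ((-16 - 12) + 134)/9 = (-28 + 134)/9 = (1/9)*106 = 106/9)
M = 1/196 (M = (1/(-17 + 3))**2 = (1/(-14))**2 = (-1/14)**2 = 1/196 ≈ 0.0051020)
H(d(8))/M = 106/(9*(1/196)) = (106/9)*196 = 20776/9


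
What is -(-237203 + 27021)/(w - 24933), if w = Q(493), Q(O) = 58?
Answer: -210182/24875 ≈ -8.4495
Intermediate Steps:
w = 58
-(-237203 + 27021)/(w - 24933) = -(-237203 + 27021)/(58 - 24933) = -(-210182)/(-24875) = -(-210182)*(-1)/24875 = -1*210182/24875 = -210182/24875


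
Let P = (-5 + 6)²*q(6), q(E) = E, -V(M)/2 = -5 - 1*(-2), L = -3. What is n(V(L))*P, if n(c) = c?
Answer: 36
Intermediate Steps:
V(M) = 6 (V(M) = -2*(-5 - 1*(-2)) = -2*(-5 + 2) = -2*(-3) = 6)
P = 6 (P = (-5 + 6)²*6 = 1²*6 = 1*6 = 6)
n(V(L))*P = 6*6 = 36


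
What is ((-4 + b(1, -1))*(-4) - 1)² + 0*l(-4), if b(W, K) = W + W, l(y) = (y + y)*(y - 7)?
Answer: 49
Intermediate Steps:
l(y) = 2*y*(-7 + y) (l(y) = (2*y)*(-7 + y) = 2*y*(-7 + y))
b(W, K) = 2*W
((-4 + b(1, -1))*(-4) - 1)² + 0*l(-4) = ((-4 + 2*1)*(-4) - 1)² + 0*(2*(-4)*(-7 - 4)) = ((-4 + 2)*(-4) - 1)² + 0*(2*(-4)*(-11)) = (-2*(-4) - 1)² + 0*88 = (8 - 1)² + 0 = 7² + 0 = 49 + 0 = 49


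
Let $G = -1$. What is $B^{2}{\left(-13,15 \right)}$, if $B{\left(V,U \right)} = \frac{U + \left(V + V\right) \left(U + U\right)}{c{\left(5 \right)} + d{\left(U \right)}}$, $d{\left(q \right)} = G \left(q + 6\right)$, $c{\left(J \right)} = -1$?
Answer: $\frac{585225}{484} \approx 1209.1$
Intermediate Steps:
$d{\left(q \right)} = -6 - q$ ($d{\left(q \right)} = - (q + 6) = - (6 + q) = -6 - q$)
$B{\left(V,U \right)} = \frac{U + 4 U V}{-7 - U}$ ($B{\left(V,U \right)} = \frac{U + \left(V + V\right) \left(U + U\right)}{-1 - \left(6 + U\right)} = \frac{U + 2 V 2 U}{-7 - U} = \frac{U + 4 U V}{-7 - U}$)
$B^{2}{\left(-13,15 \right)} = \left(\left(-1\right) 15 \frac{1}{7 + 15} \left(1 + 4 \left(-13\right)\right)\right)^{2} = \left(\left(-1\right) 15 \cdot \frac{1}{22} \left(1 - 52\right)\right)^{2} = \left(\left(-1\right) 15 \cdot \frac{1}{22} \left(-51\right)\right)^{2} = \left(\frac{765}{22}\right)^{2} = \frac{585225}{484}$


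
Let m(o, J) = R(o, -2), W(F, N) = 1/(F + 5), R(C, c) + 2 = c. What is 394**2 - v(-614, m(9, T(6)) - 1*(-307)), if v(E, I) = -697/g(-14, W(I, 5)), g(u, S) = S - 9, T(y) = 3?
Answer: 25290840/163 ≈ 1.5516e+5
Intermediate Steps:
R(C, c) = -2 + c
W(F, N) = 1/(5 + F)
g(u, S) = -9 + S
m(o, J) = -4 (m(o, J) = -2 - 2 = -4)
v(E, I) = -697/(-9 + 1/(5 + I))
394**2 - v(-614, m(9, T(6)) - 1*(-307)) = 394**2 - 697*(5 + (-4 - 1*(-307)))/(44 + 9*(-4 - 1*(-307))) = 155236 - 697*(5 + (-4 + 307))/(44 + 9*(-4 + 307)) = 155236 - 697*(5 + 303)/(44 + 9*303) = 155236 - 697*308/(44 + 2727) = 155236 - 697*308/2771 = 155236 - 1*12628/163 = 155236 - 12628/163 = 25290840/163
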